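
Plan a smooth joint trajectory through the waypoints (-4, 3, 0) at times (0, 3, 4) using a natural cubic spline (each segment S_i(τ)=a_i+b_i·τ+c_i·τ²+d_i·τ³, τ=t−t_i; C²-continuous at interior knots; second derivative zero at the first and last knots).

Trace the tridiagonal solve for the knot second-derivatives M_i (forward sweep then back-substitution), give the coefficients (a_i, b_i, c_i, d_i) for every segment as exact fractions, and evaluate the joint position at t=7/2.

  seg 0: a=-4 b=13/3 c=0 d=-2/9
  seg 1: a=3 b=-5/3 c=-2 d=2/3
S(7/2) = 7/4

Δ: Δ0=7/3, Δ1=-3
row 1: diag=8, rhs=-32; c'=1/8, d'=-4
back: M1=-4
M: M0=0, M1=-4, M2=0
seg 0: a=-4, c=M0/2=0, d=(M1−M0)/(6·3)=-2/9, b=Δ0−h0·(2M0+M1)/6=13/3
seg 1: a=3, c=M1/2=-2, d=(M2−M1)/(6·1)=2/3, b=Δ1−h1·(2M1+M2)/6=-5/3
t_q=7/2 → seg 1, τ=1/2; S=3+-5/3·τ+-2·τ²+2/3·τ³=7/4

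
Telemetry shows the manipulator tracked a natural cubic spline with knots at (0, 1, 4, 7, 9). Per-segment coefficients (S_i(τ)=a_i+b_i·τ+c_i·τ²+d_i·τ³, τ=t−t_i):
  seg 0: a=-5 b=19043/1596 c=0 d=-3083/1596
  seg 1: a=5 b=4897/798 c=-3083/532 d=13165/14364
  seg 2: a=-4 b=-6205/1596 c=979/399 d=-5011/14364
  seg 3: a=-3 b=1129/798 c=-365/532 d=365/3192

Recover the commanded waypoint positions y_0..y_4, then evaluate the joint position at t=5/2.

y_0 = S_0(0) = a_0 = -5
y_1 = S_1(0) = a_1 = 5
y_2 = S_2(0) = a_2 = -4
y_3 = S_3(0) = a_3 = -3
y_4 = S_3(2) = -2
t_q=5/2 is in segment 1 (τ=3/2); S_1(τ)=18127/4256

y_0=-5 y_1=5 y_2=-4 y_3=-3 y_4=-2
S(5/2) = 18127/4256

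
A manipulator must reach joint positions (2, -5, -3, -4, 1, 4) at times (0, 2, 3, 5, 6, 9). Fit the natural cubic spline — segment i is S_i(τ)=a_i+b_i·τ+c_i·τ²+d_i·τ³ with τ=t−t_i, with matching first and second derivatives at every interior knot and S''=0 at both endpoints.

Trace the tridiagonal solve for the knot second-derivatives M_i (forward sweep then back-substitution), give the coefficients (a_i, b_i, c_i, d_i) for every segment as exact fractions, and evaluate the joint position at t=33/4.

Δ: Δ0=-7/2, Δ1=2, Δ2=-1/2, Δ3=5, Δ4=1
row 1: diag=6, rhs=33; c'=1/6, d'=11/2
row 2: denom=6−1·1/6=35/6; d'=(-15−1·11/2)/(35/6)=-123/35
row 3: denom=6−2·12/35=186/35; d'=(33−2·-123/35)/(186/35)=467/62
row 4: denom=8−1·35/186=1453/186; d'=(-24−1·467/62)/(1453/186)=-5865/1453
back: M4=-5865/1453
back: M3=467/62−35/186·-5865/1453=12048/1453
back: M2=-123/35−12/35·12048/1453=-9237/1453
back: M1=11/2−1/6·-9237/1453=9531/1453
M: M0=0, M1=9531/1453, M2=-9237/1453, M3=12048/1453, M4=-5865/1453, M5=0
seg 0: a=2, c=M0/2=0, d=(M1−M0)/(6·2)=3177/5812, b=Δ0−h0·(2M0+M1)/6=-16525/2906
seg 1: a=-5, c=M1/2=9531/2906, d=(M2−M1)/(6·1)=-3128/1453, b=Δ1−h1·(2M1+M2)/6=2537/2906
seg 2: a=-3, c=M2/2=-9237/2906, d=(M3−M2)/(6·2)=7095/5812, b=Δ2−h2·(2M2+M3)/6=2831/2906
seg 3: a=-4, c=M3/2=6024/1453, d=(M4−M3)/(6·1)=-5971/2906, b=Δ3−h3·(2M3+M4)/6=8453/2906
seg 4: a=1, c=M4/2=-5865/2906, d=(M5−M4)/(6·3)=1955/8718, b=Δ4−h4·(2M4+M5)/6=7318/1453
t_q=33/4 → seg 4, τ=9/4; S=1+7318/1453·τ+-5865/2906·τ²+1955/8718·τ³=868373/185984

  seg 0: a=2 b=-16525/2906 c=0 d=3177/5812
  seg 1: a=-5 b=2537/2906 c=9531/2906 d=-3128/1453
  seg 2: a=-3 b=2831/2906 c=-9237/2906 d=7095/5812
  seg 3: a=-4 b=8453/2906 c=6024/1453 d=-5971/2906
  seg 4: a=1 b=7318/1453 c=-5865/2906 d=1955/8718
S(33/4) = 868373/185984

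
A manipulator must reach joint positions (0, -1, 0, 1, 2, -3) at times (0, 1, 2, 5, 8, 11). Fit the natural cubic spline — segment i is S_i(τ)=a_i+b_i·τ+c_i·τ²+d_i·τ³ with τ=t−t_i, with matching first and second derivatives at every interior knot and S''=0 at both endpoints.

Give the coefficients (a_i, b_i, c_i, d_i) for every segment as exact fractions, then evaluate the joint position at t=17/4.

Δ: Δ0=-1, Δ1=1, Δ2=1/3, Δ3=1/3, Δ4=-5/3
row 1: diag=4, rhs=12; c'=1/4, d'=3
row 2: denom=8−1·1/4=31/4; d'=(-4−1·3)/(31/4)=-28/31
row 3: denom=12−3·12/31=336/31; d'=(0−3·-28/31)/(336/31)=1/4
row 4: denom=12−3·31/112=1251/112; d'=(-12−3·1/4)/(1251/112)=-476/417
back: M4=-476/417
back: M3=1/4−31/112·-476/417=236/417
back: M2=-28/31−12/31·236/417=-156/139
back: M1=3−1/4·-156/139=456/139
M: M0=0, M1=456/139, M2=-156/139, M3=236/417, M4=-476/417, M5=0
seg 0: a=0, c=M0/2=0, d=(M1−M0)/(6·1)=76/139, b=Δ0−h0·(2M0+M1)/6=-215/139
seg 1: a=-1, c=M1/2=228/139, d=(M2−M1)/(6·1)=-102/139, b=Δ1−h1·(2M1+M2)/6=13/139
seg 2: a=0, c=M2/2=-78/139, d=(M3−M2)/(6·3)=352/3753, b=Δ2−h2·(2M2+M3)/6=163/139
seg 3: a=1, c=M3/2=118/417, d=(M4−M3)/(6·3)=-356/3753, b=Δ3−h3·(2M3+M4)/6=47/139
seg 4: a=2, c=M4/2=-238/417, d=(M5−M4)/(6·3)=238/3753, b=Δ4−h4·(2M4+M5)/6=-73/139
t_q=17/4 → seg 2, τ=9/4; S=0+163/139·τ+-78/139·τ²+352/3753·τ³=963/1112

  seg 0: a=0 b=-215/139 c=0 d=76/139
  seg 1: a=-1 b=13/139 c=228/139 d=-102/139
  seg 2: a=0 b=163/139 c=-78/139 d=352/3753
  seg 3: a=1 b=47/139 c=118/417 d=-356/3753
  seg 4: a=2 b=-73/139 c=-238/417 d=238/3753
S(17/4) = 963/1112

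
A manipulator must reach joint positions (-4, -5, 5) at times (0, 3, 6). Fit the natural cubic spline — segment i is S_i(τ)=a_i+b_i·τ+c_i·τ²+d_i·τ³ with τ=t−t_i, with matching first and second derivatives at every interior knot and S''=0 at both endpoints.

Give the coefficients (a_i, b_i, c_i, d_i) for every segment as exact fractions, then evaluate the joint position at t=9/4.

  seg 0: a=-4 b=-5/4 c=0 d=11/108
  seg 1: a=-5 b=3/2 c=11/12 d=-11/108
S(9/4) = -1447/256

Δ: Δ0=-1/3, Δ1=10/3
row 1: diag=12, rhs=22; c'=1/4, d'=11/6
back: M1=11/6
M: M0=0, M1=11/6, M2=0
seg 0: a=-4, c=M0/2=0, d=(M1−M0)/(6·3)=11/108, b=Δ0−h0·(2M0+M1)/6=-5/4
seg 1: a=-5, c=M1/2=11/12, d=(M2−M1)/(6·3)=-11/108, b=Δ1−h1·(2M1+M2)/6=3/2
t_q=9/4 → seg 0, τ=9/4; S=-4+-5/4·τ+0·τ²+11/108·τ³=-1447/256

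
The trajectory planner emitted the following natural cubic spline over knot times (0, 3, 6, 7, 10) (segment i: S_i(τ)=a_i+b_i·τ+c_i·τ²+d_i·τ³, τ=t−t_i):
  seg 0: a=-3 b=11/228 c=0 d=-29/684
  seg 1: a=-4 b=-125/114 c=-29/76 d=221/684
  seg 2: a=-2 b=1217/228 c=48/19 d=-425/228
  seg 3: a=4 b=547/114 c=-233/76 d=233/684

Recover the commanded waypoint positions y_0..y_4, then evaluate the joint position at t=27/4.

y_0=-3 y_1=-4 y_2=-2 y_3=4 y_4=0
S(27/4) = 12831/4864

y_0 = S_0(0) = a_0 = -3
y_1 = S_1(0) = a_1 = -4
y_2 = S_2(0) = a_2 = -2
y_3 = S_3(0) = a_3 = 4
y_4 = S_3(3) = 0
t_q=27/4 is in segment 2 (τ=3/4); S_2(τ)=12831/4864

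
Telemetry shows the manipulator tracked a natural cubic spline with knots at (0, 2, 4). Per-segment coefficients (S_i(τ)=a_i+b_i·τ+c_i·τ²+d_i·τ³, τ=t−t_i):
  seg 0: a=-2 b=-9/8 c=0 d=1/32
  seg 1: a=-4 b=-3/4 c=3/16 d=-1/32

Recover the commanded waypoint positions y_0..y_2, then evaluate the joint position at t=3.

y_0 = S_0(0) = a_0 = -2
y_1 = S_1(0) = a_1 = -4
y_2 = S_1(2) = -5
t_q=3 is in segment 1 (τ=1); S_1(τ)=-147/32

y_0=-2 y_1=-4 y_2=-5
S(3) = -147/32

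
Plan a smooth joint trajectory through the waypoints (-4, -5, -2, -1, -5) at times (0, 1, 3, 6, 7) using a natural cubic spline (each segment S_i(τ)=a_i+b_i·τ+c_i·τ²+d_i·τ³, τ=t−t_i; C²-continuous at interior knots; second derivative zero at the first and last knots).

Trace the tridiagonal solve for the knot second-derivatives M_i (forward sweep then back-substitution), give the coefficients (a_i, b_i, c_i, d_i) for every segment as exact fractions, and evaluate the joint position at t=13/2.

  seg 0: a=-4 b=-3385/2364 c=0 d=1021/2364
  seg 1: a=-5 b=-161/1182 c=1021/788 d=-1129/4728
  seg 2: a=-2 b=1289/591 c=-27/197 d=-283/1773
  seg 3: a=-1 b=-1744/591 c=-310/197 d=310/591
S(13/2) = -2209/788

Δ: Δ0=-1, Δ1=3/2, Δ2=1/3, Δ3=-4
row 1: diag=6, rhs=15; c'=1/3, d'=5/2
row 2: denom=10−2·1/3=28/3; d'=(-7−2·5/2)/(28/3)=-9/7
row 3: denom=8−3·9/28=197/28; d'=(-26−3·-9/7)/(197/28)=-620/197
back: M3=-620/197
back: M2=-9/7−9/28·-620/197=-54/197
back: M1=5/2−1/3·-54/197=1021/394
M: M0=0, M1=1021/394, M2=-54/197, M3=-620/197, M4=0
seg 0: a=-4, c=M0/2=0, d=(M1−M0)/(6·1)=1021/2364, b=Δ0−h0·(2M0+M1)/6=-3385/2364
seg 1: a=-5, c=M1/2=1021/788, d=(M2−M1)/(6·2)=-1129/4728, b=Δ1−h1·(2M1+M2)/6=-161/1182
seg 2: a=-2, c=M2/2=-27/197, d=(M3−M2)/(6·3)=-283/1773, b=Δ2−h2·(2M2+M3)/6=1289/591
seg 3: a=-1, c=M3/2=-310/197, d=(M4−M3)/(6·1)=310/591, b=Δ3−h3·(2M3+M4)/6=-1744/591
t_q=13/2 → seg 3, τ=1/2; S=-1+-1744/591·τ+-310/197·τ²+310/591·τ³=-2209/788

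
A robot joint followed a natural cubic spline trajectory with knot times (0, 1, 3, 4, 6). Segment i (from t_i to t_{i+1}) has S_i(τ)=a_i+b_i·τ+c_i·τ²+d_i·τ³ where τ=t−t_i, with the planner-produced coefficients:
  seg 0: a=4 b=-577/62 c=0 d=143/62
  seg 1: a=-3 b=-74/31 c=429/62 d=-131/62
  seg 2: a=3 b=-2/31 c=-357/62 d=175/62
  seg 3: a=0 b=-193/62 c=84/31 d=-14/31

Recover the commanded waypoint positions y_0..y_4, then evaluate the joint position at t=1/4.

y_0=4 y_1=-3 y_2=3 y_3=0 y_4=1
S(1/4) = 6783/3968

y_0 = S_0(0) = a_0 = 4
y_1 = S_1(0) = a_1 = -3
y_2 = S_2(0) = a_2 = 3
y_3 = S_3(0) = a_3 = 0
y_4 = S_3(2) = 1
t_q=1/4 is in segment 0 (τ=1/4); S_0(τ)=6783/3968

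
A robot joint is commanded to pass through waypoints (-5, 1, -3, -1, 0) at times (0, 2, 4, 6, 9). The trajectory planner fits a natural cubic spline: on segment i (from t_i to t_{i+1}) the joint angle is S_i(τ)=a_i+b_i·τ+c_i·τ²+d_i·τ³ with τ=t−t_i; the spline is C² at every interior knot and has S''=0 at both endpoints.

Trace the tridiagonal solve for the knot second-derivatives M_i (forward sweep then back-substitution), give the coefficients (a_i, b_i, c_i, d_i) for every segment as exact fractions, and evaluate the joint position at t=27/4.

Δ: Δ0=3, Δ1=-2, Δ2=1, Δ3=1/3
row 1: diag=8, rhs=-30; c'=1/4, d'=-15/4
row 2: denom=8−2·1/4=15/2; d'=(18−2·-15/4)/(15/2)=17/5
row 3: denom=10−2·4/15=142/15; d'=(-4−2·17/5)/(142/15)=-81/71
back: M3=-81/71
back: M2=17/5−4/15·-81/71=263/71
back: M1=-15/4−1/4·263/71=-332/71
M: M0=0, M1=-332/71, M2=263/71, M3=-81/71, M4=0
seg 0: a=-5, c=M0/2=0, d=(M1−M0)/(6·2)=-83/213, b=Δ0−h0·(2M0+M1)/6=971/213
seg 1: a=1, c=M1/2=-166/71, d=(M2−M1)/(6·2)=595/852, b=Δ1−h1·(2M1+M2)/6=-25/213
seg 2: a=-3, c=M2/2=263/142, d=(M3−M2)/(6·2)=-86/213, b=Δ2−h2·(2M2+M3)/6=-232/213
seg 3: a=-1, c=M3/2=-81/142, d=(M4−M3)/(6·3)=9/142, b=Δ3−h3·(2M3+M4)/6=314/213
t_q=27/4 → seg 3, τ=3/4; S=-1+314/213·τ+-81/142·τ²+9/142·τ³=-1713/9088

  seg 0: a=-5 b=971/213 c=0 d=-83/213
  seg 1: a=1 b=-25/213 c=-166/71 d=595/852
  seg 2: a=-3 b=-232/213 c=263/142 d=-86/213
  seg 3: a=-1 b=314/213 c=-81/142 d=9/142
S(27/4) = -1713/9088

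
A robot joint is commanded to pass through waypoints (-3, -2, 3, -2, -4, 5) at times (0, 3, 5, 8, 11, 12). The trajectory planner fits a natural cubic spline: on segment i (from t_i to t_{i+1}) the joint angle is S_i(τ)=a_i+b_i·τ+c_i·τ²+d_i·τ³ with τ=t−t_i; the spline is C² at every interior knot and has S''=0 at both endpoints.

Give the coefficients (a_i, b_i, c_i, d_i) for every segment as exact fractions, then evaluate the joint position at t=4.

  seg 0: a=-3 b=-185/318 c=0 d=97/954
  seg 1: a=-2 b=344/159 c=97/106 d=-475/1272
  seg 2: a=3 b=427/318 c=-281/212 d=205/1908
  seg 3: a=-2 b=-2359/636 c=-19/53 d=97/212
  seg 4: a=-4 b=2065/318 c=797/212 d=-797/636
S(4) = 299/424

Δ: Δ0=1/3, Δ1=5/2, Δ2=-5/3, Δ3=-2/3, Δ4=9
row 1: diag=10, rhs=13; c'=1/5, d'=13/10
row 2: denom=10−2·1/5=48/5; d'=(-25−2·13/10)/(48/5)=-23/8
row 3: denom=12−3·5/16=177/16; d'=(6−3·-23/8)/(177/16)=78/59
row 4: denom=8−3·16/59=424/59; d'=(58−3·78/59)/(424/59)=797/106
back: M4=797/106
back: M3=78/59−16/59·797/106=-38/53
back: M2=-23/8−5/16·-38/53=-281/106
back: M1=13/10−1/5·-281/106=97/53
M: M0=0, M1=97/53, M2=-281/106, M3=-38/53, M4=797/106, M5=0
seg 0: a=-3, c=M0/2=0, d=(M1−M0)/(6·3)=97/954, b=Δ0−h0·(2M0+M1)/6=-185/318
seg 1: a=-2, c=M1/2=97/106, d=(M2−M1)/(6·2)=-475/1272, b=Δ1−h1·(2M1+M2)/6=344/159
seg 2: a=3, c=M2/2=-281/212, d=(M3−M2)/(6·3)=205/1908, b=Δ2−h2·(2M2+M3)/6=427/318
seg 3: a=-2, c=M3/2=-19/53, d=(M4−M3)/(6·3)=97/212, b=Δ3−h3·(2M3+M4)/6=-2359/636
seg 4: a=-4, c=M4/2=797/212, d=(M5−M4)/(6·1)=-797/636, b=Δ4−h4·(2M4+M5)/6=2065/318
t_q=4 → seg 1, τ=1; S=-2+344/159·τ+97/106·τ²+-475/1272·τ³=299/424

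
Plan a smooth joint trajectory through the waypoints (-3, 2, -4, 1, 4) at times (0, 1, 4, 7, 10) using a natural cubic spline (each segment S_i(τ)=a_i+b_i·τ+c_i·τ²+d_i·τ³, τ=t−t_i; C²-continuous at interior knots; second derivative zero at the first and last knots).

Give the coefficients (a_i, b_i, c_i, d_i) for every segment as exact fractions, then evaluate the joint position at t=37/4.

  seg 0: a=-3 b=1981/324 c=0 d=-361/324
  seg 1: a=2 b=449/162 c=-361/108 d=1703/2916
  seg 2: a=-4 b=-491/324 c=155/81 d=-829/2916
  seg 3: a=1 b=371/162 c=-209/324 d=209/2916
S(37/4) = 8533/2304

Δ: Δ0=5, Δ1=-2, Δ2=5/3, Δ3=1
row 1: diag=8, rhs=-42; c'=3/8, d'=-21/4
row 2: denom=12−3·3/8=87/8; d'=(22−3·-21/4)/(87/8)=302/87
row 3: denom=12−3·8/29=324/29; d'=(-4−3·302/87)/(324/29)=-209/162
back: M3=-209/162
back: M2=302/87−8/29·-209/162=310/81
back: M1=-21/4−3/8·310/81=-361/54
M: M0=0, M1=-361/54, M2=310/81, M3=-209/162, M4=0
seg 0: a=-3, c=M0/2=0, d=(M1−M0)/(6·1)=-361/324, b=Δ0−h0·(2M0+M1)/6=1981/324
seg 1: a=2, c=M1/2=-361/108, d=(M2−M1)/(6·3)=1703/2916, b=Δ1−h1·(2M1+M2)/6=449/162
seg 2: a=-4, c=M2/2=155/81, d=(M3−M2)/(6·3)=-829/2916, b=Δ2−h2·(2M2+M3)/6=-491/324
seg 3: a=1, c=M3/2=-209/324, d=(M4−M3)/(6·3)=209/2916, b=Δ3−h3·(2M3+M4)/6=371/162
t_q=37/4 → seg 3, τ=9/4; S=1+371/162·τ+-209/324·τ²+209/2916·τ³=8533/2304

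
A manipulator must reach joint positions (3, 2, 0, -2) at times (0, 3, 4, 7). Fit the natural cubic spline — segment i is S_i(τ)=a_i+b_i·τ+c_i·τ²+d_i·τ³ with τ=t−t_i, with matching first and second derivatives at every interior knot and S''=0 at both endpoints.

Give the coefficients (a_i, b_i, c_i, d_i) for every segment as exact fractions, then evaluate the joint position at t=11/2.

  seg 0: a=3 b=23/63 c=0 d=-44/567
  seg 1: a=2 b=-109/63 c=-44/63 d=3/7
  seg 2: a=0 b=-116/63 c=37/63 d=-37/567
S(11/2) = -93/56

Δ: Δ0=-1/3, Δ1=-2, Δ2=-2/3
row 1: diag=8, rhs=-10; c'=1/8, d'=-5/4
row 2: denom=8−1·1/8=63/8; d'=(8−1·-5/4)/(63/8)=74/63
back: M2=74/63
back: M1=-5/4−1/8·74/63=-88/63
M: M0=0, M1=-88/63, M2=74/63, M3=0
seg 0: a=3, c=M0/2=0, d=(M1−M0)/(6·3)=-44/567, b=Δ0−h0·(2M0+M1)/6=23/63
seg 1: a=2, c=M1/2=-44/63, d=(M2−M1)/(6·1)=3/7, b=Δ1−h1·(2M1+M2)/6=-109/63
seg 2: a=0, c=M2/2=37/63, d=(M3−M2)/(6·3)=-37/567, b=Δ2−h2·(2M2+M3)/6=-116/63
t_q=11/2 → seg 2, τ=3/2; S=0+-116/63·τ+37/63·τ²+-37/567·τ³=-93/56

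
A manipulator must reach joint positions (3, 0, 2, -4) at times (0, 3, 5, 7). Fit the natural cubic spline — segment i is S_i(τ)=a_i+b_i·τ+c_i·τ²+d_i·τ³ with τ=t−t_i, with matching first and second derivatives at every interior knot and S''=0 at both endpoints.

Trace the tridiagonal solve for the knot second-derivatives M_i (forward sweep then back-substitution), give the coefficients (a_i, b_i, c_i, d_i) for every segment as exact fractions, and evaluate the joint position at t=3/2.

Δ: Δ0=-1, Δ1=1, Δ2=-3
row 1: diag=10, rhs=12; c'=1/5, d'=6/5
row 2: denom=8−2·1/5=38/5; d'=(-24−2·6/5)/(38/5)=-66/19
back: M2=-66/19
back: M1=6/5−1/5·-66/19=36/19
M: M0=0, M1=36/19, M2=-66/19, M3=0
seg 0: a=3, c=M0/2=0, d=(M1−M0)/(6·3)=2/19, b=Δ0−h0·(2M0+M1)/6=-37/19
seg 1: a=0, c=M1/2=18/19, d=(M2−M1)/(6·2)=-17/38, b=Δ1−h1·(2M1+M2)/6=17/19
seg 2: a=2, c=M2/2=-33/19, d=(M3−M2)/(6·2)=11/38, b=Δ2−h2·(2M2+M3)/6=-13/19
t_q=3/2 → seg 0, τ=3/2; S=3+-37/19·τ+0·τ²+2/19·τ³=33/76

  seg 0: a=3 b=-37/19 c=0 d=2/19
  seg 1: a=0 b=17/19 c=18/19 d=-17/38
  seg 2: a=2 b=-13/19 c=-33/19 d=11/38
S(3/2) = 33/76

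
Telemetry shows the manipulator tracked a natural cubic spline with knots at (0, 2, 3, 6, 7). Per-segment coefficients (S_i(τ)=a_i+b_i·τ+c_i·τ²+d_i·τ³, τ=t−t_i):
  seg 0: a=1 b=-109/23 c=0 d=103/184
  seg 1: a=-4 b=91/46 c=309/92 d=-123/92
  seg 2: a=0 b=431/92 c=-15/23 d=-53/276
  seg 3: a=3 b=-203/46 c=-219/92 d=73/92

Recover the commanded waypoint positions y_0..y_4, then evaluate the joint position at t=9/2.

y_0 = S_0(0) = a_0 = 1
y_1 = S_1(0) = a_1 = -4
y_2 = S_2(0) = a_2 = 0
y_3 = S_3(0) = a_3 = 3
y_4 = S_3(1) = -3
t_q=9/2 is in segment 2 (τ=3/2); S_2(τ)=3615/736

y_0=1 y_1=-4 y_2=0 y_3=3 y_4=-3
S(9/2) = 3615/736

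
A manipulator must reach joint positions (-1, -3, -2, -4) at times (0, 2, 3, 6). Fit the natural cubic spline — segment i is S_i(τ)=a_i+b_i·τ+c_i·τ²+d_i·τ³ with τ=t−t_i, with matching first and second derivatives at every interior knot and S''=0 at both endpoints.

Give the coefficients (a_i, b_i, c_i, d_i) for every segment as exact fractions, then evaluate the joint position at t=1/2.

  seg 0: a=-1 b=-247/141 c=0 d=53/282
  seg 1: a=-3 b=71/141 c=53/47 d=-89/141
  seg 2: a=-2 b=122/141 c=-36/47 d=4/47
S(1/2) = -1393/752

Δ: Δ0=-1, Δ1=1, Δ2=-2/3
row 1: diag=6, rhs=12; c'=1/6, d'=2
row 2: denom=8−1·1/6=47/6; d'=(-10−1·2)/(47/6)=-72/47
back: M2=-72/47
back: M1=2−1/6·-72/47=106/47
M: M0=0, M1=106/47, M2=-72/47, M3=0
seg 0: a=-1, c=M0/2=0, d=(M1−M0)/(6·2)=53/282, b=Δ0−h0·(2M0+M1)/6=-247/141
seg 1: a=-3, c=M1/2=53/47, d=(M2−M1)/(6·1)=-89/141, b=Δ1−h1·(2M1+M2)/6=71/141
seg 2: a=-2, c=M2/2=-36/47, d=(M3−M2)/(6·3)=4/47, b=Δ2−h2·(2M2+M3)/6=122/141
t_q=1/2 → seg 0, τ=1/2; S=-1+-247/141·τ+0·τ²+53/282·τ³=-1393/752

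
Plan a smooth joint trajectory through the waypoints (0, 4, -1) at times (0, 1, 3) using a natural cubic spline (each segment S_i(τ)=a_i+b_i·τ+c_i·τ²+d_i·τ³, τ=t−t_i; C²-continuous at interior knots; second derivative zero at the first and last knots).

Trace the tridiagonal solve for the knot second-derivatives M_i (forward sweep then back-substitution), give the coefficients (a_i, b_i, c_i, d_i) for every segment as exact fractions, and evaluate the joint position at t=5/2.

Δ: Δ0=4, Δ1=-5/2
row 1: diag=6, rhs=-39; c'=1/3, d'=-13/2
back: M1=-13/2
M: M0=0, M1=-13/2, M2=0
seg 0: a=0, c=M0/2=0, d=(M1−M0)/(6·1)=-13/12, b=Δ0−h0·(2M0+M1)/6=61/12
seg 1: a=4, c=M1/2=-13/4, d=(M2−M1)/(6·2)=13/24, b=Δ1−h1·(2M1+M2)/6=11/6
t_q=5/2 → seg 1, τ=3/2; S=4+11/6·τ+-13/4·τ²+13/24·τ³=81/64

  seg 0: a=0 b=61/12 c=0 d=-13/12
  seg 1: a=4 b=11/6 c=-13/4 d=13/24
S(5/2) = 81/64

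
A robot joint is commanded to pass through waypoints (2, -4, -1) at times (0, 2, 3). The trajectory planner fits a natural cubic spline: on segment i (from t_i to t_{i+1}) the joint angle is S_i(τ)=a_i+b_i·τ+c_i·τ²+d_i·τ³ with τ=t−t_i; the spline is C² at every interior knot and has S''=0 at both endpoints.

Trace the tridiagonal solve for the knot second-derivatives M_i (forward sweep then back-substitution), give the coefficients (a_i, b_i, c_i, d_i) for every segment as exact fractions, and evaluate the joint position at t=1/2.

Δ: Δ0=-3, Δ1=3
row 1: diag=6, rhs=36; c'=1/6, d'=6
back: M1=6
M: M0=0, M1=6, M2=0
seg 0: a=2, c=M0/2=0, d=(M1−M0)/(6·2)=1/2, b=Δ0−h0·(2M0+M1)/6=-5
seg 1: a=-4, c=M1/2=3, d=(M2−M1)/(6·1)=-1, b=Δ1−h1·(2M1+M2)/6=1
t_q=1/2 → seg 0, τ=1/2; S=2+-5·τ+0·τ²+1/2·τ³=-7/16

  seg 0: a=2 b=-5 c=0 d=1/2
  seg 1: a=-4 b=1 c=3 d=-1
S(1/2) = -7/16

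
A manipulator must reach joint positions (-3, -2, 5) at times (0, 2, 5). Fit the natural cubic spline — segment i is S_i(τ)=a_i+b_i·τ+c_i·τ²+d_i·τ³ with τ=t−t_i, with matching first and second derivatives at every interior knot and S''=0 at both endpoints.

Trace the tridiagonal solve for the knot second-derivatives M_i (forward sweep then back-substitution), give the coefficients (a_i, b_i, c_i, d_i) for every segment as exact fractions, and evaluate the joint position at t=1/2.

  seg 0: a=-3 b=2/15 c=0 d=11/120
  seg 1: a=-2 b=37/30 c=11/20 d=-11/180
S(1/2) = -187/64

Δ: Δ0=1/2, Δ1=7/3
row 1: diag=10, rhs=11; c'=3/10, d'=11/10
back: M1=11/10
M: M0=0, M1=11/10, M2=0
seg 0: a=-3, c=M0/2=0, d=(M1−M0)/(6·2)=11/120, b=Δ0−h0·(2M0+M1)/6=2/15
seg 1: a=-2, c=M1/2=11/20, d=(M2−M1)/(6·3)=-11/180, b=Δ1−h1·(2M1+M2)/6=37/30
t_q=1/2 → seg 0, τ=1/2; S=-3+2/15·τ+0·τ²+11/120·τ³=-187/64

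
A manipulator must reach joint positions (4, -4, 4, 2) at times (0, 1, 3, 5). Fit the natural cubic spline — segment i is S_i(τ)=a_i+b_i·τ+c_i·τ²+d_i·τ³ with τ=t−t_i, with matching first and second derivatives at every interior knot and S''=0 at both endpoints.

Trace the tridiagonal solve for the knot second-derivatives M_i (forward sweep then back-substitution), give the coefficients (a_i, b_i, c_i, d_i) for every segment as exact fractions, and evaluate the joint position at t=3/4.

  seg 0: a=4 b=-229/22 c=0 d=53/22
  seg 1: a=-4 b=-35/11 c=159/22 d=-20/11
  seg 2: a=4 b=43/11 c=-81/22 d=27/44
S(3/4) = -3929/1408

Δ: Δ0=-8, Δ1=4, Δ2=-1
row 1: diag=6, rhs=72; c'=1/3, d'=12
row 2: denom=8−2·1/3=22/3; d'=(-30−2·12)/(22/3)=-81/11
back: M2=-81/11
back: M1=12−1/3·-81/11=159/11
M: M0=0, M1=159/11, M2=-81/11, M3=0
seg 0: a=4, c=M0/2=0, d=(M1−M0)/(6·1)=53/22, b=Δ0−h0·(2M0+M1)/6=-229/22
seg 1: a=-4, c=M1/2=159/22, d=(M2−M1)/(6·2)=-20/11, b=Δ1−h1·(2M1+M2)/6=-35/11
seg 2: a=4, c=M2/2=-81/22, d=(M3−M2)/(6·2)=27/44, b=Δ2−h2·(2M2+M3)/6=43/11
t_q=3/4 → seg 0, τ=3/4; S=4+-229/22·τ+0·τ²+53/22·τ³=-3929/1408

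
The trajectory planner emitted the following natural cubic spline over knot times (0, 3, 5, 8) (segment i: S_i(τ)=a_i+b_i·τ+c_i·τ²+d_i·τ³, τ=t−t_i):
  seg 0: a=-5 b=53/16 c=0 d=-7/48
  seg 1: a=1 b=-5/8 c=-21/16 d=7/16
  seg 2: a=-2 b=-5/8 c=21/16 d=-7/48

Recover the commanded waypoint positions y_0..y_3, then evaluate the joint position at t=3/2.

y_0 = S_0(0) = a_0 = -5
y_1 = S_1(0) = a_1 = 1
y_2 = S_2(0) = a_2 = -2
y_3 = S_2(3) = 4
t_q=3/2 is in segment 0 (τ=3/2); S_0(τ)=-67/128

y_0=-5 y_1=1 y_2=-2 y_3=4
S(3/2) = -67/128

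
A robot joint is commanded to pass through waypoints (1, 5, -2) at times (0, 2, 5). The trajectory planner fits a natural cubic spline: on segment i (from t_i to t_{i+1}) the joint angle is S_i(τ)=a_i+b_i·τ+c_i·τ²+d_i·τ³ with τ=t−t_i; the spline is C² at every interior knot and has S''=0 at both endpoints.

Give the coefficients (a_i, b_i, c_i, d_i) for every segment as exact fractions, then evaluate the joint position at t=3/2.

Δ: Δ0=2, Δ1=-7/3
row 1: diag=10, rhs=-26; c'=3/10, d'=-13/5
back: M1=-13/5
M: M0=0, M1=-13/5, M2=0
seg 0: a=1, c=M0/2=0, d=(M1−M0)/(6·2)=-13/60, b=Δ0−h0·(2M0+M1)/6=43/15
seg 1: a=5, c=M1/2=-13/10, d=(M2−M1)/(6·3)=13/90, b=Δ1−h1·(2M1+M2)/6=4/15
t_q=3/2 → seg 0, τ=3/2; S=1+43/15·τ+0·τ²+-13/60·τ³=731/160

  seg 0: a=1 b=43/15 c=0 d=-13/60
  seg 1: a=5 b=4/15 c=-13/10 d=13/90
S(3/2) = 731/160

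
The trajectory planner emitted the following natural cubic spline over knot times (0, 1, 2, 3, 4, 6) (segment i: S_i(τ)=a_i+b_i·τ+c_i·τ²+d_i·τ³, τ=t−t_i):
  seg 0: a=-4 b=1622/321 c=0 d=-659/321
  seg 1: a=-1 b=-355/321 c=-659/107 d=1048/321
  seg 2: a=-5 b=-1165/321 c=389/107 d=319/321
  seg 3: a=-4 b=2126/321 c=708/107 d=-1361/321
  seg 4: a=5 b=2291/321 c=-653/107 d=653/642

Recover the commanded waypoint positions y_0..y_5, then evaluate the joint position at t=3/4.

y_0=-4 y_1=-1 y_2=-5 y_3=-4 y_4=5 y_5=3
S(3/4) = -7371/6848

y_0 = S_0(0) = a_0 = -4
y_1 = S_1(0) = a_1 = -1
y_2 = S_2(0) = a_2 = -5
y_3 = S_3(0) = a_3 = -4
y_4 = S_4(0) = a_4 = 5
y_5 = S_4(2) = 3
t_q=3/4 is in segment 0 (τ=3/4); S_0(τ)=-7371/6848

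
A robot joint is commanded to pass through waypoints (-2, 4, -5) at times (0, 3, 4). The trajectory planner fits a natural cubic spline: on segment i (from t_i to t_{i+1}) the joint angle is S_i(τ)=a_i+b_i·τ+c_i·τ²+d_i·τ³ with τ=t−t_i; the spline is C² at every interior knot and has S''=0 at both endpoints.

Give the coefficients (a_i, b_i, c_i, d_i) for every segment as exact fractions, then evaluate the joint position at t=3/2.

  seg 0: a=-2 b=49/8 c=0 d=-11/24
  seg 1: a=4 b=-25/4 c=-33/8 d=11/8
S(3/2) = 361/64

Δ: Δ0=2, Δ1=-9
row 1: diag=8, rhs=-66; c'=1/8, d'=-33/4
back: M1=-33/4
M: M0=0, M1=-33/4, M2=0
seg 0: a=-2, c=M0/2=0, d=(M1−M0)/(6·3)=-11/24, b=Δ0−h0·(2M0+M1)/6=49/8
seg 1: a=4, c=M1/2=-33/8, d=(M2−M1)/(6·1)=11/8, b=Δ1−h1·(2M1+M2)/6=-25/4
t_q=3/2 → seg 0, τ=3/2; S=-2+49/8·τ+0·τ²+-11/24·τ³=361/64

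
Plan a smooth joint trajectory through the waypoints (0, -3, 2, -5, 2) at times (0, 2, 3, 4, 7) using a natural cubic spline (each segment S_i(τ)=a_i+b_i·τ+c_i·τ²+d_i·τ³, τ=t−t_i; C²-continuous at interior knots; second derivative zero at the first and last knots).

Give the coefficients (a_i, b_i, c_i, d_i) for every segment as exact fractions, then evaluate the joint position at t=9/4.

  seg 0: a=0 b=-1321/267 c=0 d=1841/2136
  seg 1: a=-3 b=2881/534 c=1841/356 d=-5945/1068
  seg 2: a=2 b=-1027/1068 c=-1026/89 d=5863/1068
  seg 3: a=-5 b=-4031/534 c=1759/356 d=-1759/3204
S(9/4) = -32239/22784

Δ: Δ0=-3/2, Δ1=5, Δ2=-7, Δ3=7/3
row 1: diag=6, rhs=39; c'=1/6, d'=13/2
row 2: denom=4−1·1/6=23/6; d'=(-72−1·13/2)/(23/6)=-471/23
row 3: denom=8−1·6/23=178/23; d'=(56−1·-471/23)/(178/23)=1759/178
back: M3=1759/178
back: M2=-471/23−6/23·1759/178=-2052/89
back: M1=13/2−1/6·-2052/89=1841/178
M: M0=0, M1=1841/178, M2=-2052/89, M3=1759/178, M4=0
seg 0: a=0, c=M0/2=0, d=(M1−M0)/(6·2)=1841/2136, b=Δ0−h0·(2M0+M1)/6=-1321/267
seg 1: a=-3, c=M1/2=1841/356, d=(M2−M1)/(6·1)=-5945/1068, b=Δ1−h1·(2M1+M2)/6=2881/534
seg 2: a=2, c=M2/2=-1026/89, d=(M3−M2)/(6·1)=5863/1068, b=Δ2−h2·(2M2+M3)/6=-1027/1068
seg 3: a=-5, c=M3/2=1759/356, d=(M4−M3)/(6·3)=-1759/3204, b=Δ3−h3·(2M3+M4)/6=-4031/534
t_q=9/4 → seg 1, τ=1/4; S=-3+2881/534·τ+1841/356·τ²+-5945/1068·τ³=-32239/22784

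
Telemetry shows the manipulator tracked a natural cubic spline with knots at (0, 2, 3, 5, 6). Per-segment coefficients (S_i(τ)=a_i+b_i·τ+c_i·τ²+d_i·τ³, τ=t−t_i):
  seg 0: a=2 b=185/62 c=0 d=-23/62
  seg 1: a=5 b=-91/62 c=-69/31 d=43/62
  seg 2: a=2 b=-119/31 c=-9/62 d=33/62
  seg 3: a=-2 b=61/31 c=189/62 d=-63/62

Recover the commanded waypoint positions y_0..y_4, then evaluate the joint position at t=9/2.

y_0=2 y_1=5 y_2=2 y_3=-2 y_4=2
S(9/2) = -1135/496

y_0 = S_0(0) = a_0 = 2
y_1 = S_1(0) = a_1 = 5
y_2 = S_2(0) = a_2 = 2
y_3 = S_3(0) = a_3 = -2
y_4 = S_3(1) = 2
t_q=9/2 is in segment 2 (τ=3/2); S_2(τ)=-1135/496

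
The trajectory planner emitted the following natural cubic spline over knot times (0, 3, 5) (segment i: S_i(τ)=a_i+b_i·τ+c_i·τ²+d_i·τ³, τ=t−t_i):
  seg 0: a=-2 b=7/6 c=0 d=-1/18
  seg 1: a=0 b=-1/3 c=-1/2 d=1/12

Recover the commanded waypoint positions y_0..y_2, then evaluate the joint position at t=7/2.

y_0 = S_0(0) = a_0 = -2
y_1 = S_1(0) = a_1 = 0
y_2 = S_1(2) = -2
t_q=7/2 is in segment 1 (τ=1/2); S_1(τ)=-9/32

y_0=-2 y_1=0 y_2=-2
S(7/2) = -9/32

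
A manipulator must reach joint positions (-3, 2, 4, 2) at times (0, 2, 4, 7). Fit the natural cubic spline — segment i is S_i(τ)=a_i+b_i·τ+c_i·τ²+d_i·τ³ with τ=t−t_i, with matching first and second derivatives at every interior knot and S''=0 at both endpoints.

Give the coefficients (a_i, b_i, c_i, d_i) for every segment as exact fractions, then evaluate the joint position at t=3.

Δ: Δ0=5/2, Δ1=1, Δ2=-2/3
row 1: diag=8, rhs=-9; c'=1/4, d'=-9/8
row 2: denom=10−2·1/4=19/2; d'=(-10−2·-9/8)/(19/2)=-31/38
back: M2=-31/38
back: M1=-9/8−1/4·-31/38=-35/38
M: M0=0, M1=-35/38, M2=-31/38, M3=0
seg 0: a=-3, c=M0/2=0, d=(M1−M0)/(6·2)=-35/456, b=Δ0−h0·(2M0+M1)/6=160/57
seg 1: a=2, c=M1/2=-35/76, d=(M2−M1)/(6·2)=1/114, b=Δ1−h1·(2M1+M2)/6=215/114
seg 2: a=4, c=M2/2=-31/76, d=(M3−M2)/(6·3)=31/684, b=Δ2−h2·(2M2+M3)/6=17/114
t_q=3 → seg 1, τ=1; S=2+215/114·τ+-35/76·τ²+1/114·τ³=261/76

  seg 0: a=-3 b=160/57 c=0 d=-35/456
  seg 1: a=2 b=215/114 c=-35/76 d=1/114
  seg 2: a=4 b=17/114 c=-31/76 d=31/684
S(3) = 261/76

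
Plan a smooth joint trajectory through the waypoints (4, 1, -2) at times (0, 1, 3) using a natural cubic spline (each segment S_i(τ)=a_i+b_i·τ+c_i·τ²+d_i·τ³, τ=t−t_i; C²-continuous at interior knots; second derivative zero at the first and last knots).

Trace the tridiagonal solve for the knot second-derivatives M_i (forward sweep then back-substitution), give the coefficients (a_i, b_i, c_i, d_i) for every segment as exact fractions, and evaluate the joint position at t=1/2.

  seg 0: a=4 b=-13/4 c=0 d=1/4
  seg 1: a=1 b=-5/2 c=3/4 d=-1/8
S(1/2) = 77/32

Δ: Δ0=-3, Δ1=-3/2
row 1: diag=6, rhs=9; c'=1/3, d'=3/2
back: M1=3/2
M: M0=0, M1=3/2, M2=0
seg 0: a=4, c=M0/2=0, d=(M1−M0)/(6·1)=1/4, b=Δ0−h0·(2M0+M1)/6=-13/4
seg 1: a=1, c=M1/2=3/4, d=(M2−M1)/(6·2)=-1/8, b=Δ1−h1·(2M1+M2)/6=-5/2
t_q=1/2 → seg 0, τ=1/2; S=4+-13/4·τ+0·τ²+1/4·τ³=77/32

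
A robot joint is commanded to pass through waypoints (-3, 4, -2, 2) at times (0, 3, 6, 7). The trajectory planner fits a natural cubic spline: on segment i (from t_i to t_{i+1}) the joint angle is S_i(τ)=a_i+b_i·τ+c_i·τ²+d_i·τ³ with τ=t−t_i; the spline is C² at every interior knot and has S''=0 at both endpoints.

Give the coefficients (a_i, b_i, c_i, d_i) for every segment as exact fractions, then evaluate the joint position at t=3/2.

  seg 0: a=-3 b=361/87 c=0 d=-158/783
  seg 1: a=4 b=-113/87 c=-158/87 d=413/783
  seg 2: a=-2 b=178/87 c=85/29 d=-85/87
S(3/2) = 295/116

Δ: Δ0=7/3, Δ1=-2, Δ2=4
row 1: diag=12, rhs=-26; c'=1/4, d'=-13/6
row 2: denom=8−3·1/4=29/4; d'=(36−3·-13/6)/(29/4)=170/29
back: M2=170/29
back: M1=-13/6−1/4·170/29=-316/87
M: M0=0, M1=-316/87, M2=170/29, M3=0
seg 0: a=-3, c=M0/2=0, d=(M1−M0)/(6·3)=-158/783, b=Δ0−h0·(2M0+M1)/6=361/87
seg 1: a=4, c=M1/2=-158/87, d=(M2−M1)/(6·3)=413/783, b=Δ1−h1·(2M1+M2)/6=-113/87
seg 2: a=-2, c=M2/2=85/29, d=(M3−M2)/(6·1)=-85/87, b=Δ2−h2·(2M2+M3)/6=178/87
t_q=3/2 → seg 0, τ=3/2; S=-3+361/87·τ+0·τ²+-158/783·τ³=295/116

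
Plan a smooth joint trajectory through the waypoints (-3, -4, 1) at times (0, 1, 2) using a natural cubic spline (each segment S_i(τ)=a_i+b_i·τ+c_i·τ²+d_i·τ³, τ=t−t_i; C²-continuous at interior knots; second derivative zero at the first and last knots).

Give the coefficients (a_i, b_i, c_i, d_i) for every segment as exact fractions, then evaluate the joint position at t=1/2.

Δ: Δ0=-1, Δ1=5
row 1: diag=4, rhs=36; c'=1/4, d'=9
back: M1=9
M: M0=0, M1=9, M2=0
seg 0: a=-3, c=M0/2=0, d=(M1−M0)/(6·1)=3/2, b=Δ0−h0·(2M0+M1)/6=-5/2
seg 1: a=-4, c=M1/2=9/2, d=(M2−M1)/(6·1)=-3/2, b=Δ1−h1·(2M1+M2)/6=2
t_q=1/2 → seg 0, τ=1/2; S=-3+-5/2·τ+0·τ²+3/2·τ³=-65/16

  seg 0: a=-3 b=-5/2 c=0 d=3/2
  seg 1: a=-4 b=2 c=9/2 d=-3/2
S(1/2) = -65/16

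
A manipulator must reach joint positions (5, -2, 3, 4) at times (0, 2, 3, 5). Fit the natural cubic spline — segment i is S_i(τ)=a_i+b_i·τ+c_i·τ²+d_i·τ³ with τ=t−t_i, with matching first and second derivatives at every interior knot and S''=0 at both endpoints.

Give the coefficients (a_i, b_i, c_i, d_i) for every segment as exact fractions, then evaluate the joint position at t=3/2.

Δ: Δ0=-7/2, Δ1=5, Δ2=1/2
row 1: diag=6, rhs=51; c'=1/6, d'=17/2
row 2: denom=6−1·1/6=35/6; d'=(-27−1·17/2)/(35/6)=-213/35
back: M2=-213/35
back: M1=17/2−1/6·-213/35=333/35
M: M0=0, M1=333/35, M2=-213/35, M3=0
seg 0: a=5, c=M0/2=0, d=(M1−M0)/(6·2)=111/140, b=Δ0−h0·(2M0+M1)/6=-467/70
seg 1: a=-2, c=M1/2=333/70, d=(M2−M1)/(6·1)=-13/5, b=Δ1−h1·(2M1+M2)/6=199/70
seg 2: a=3, c=M2/2=-213/70, d=(M3−M2)/(6·2)=71/140, b=Δ2−h2·(2M2+M3)/6=319/70
t_q=3/2 → seg 0, τ=3/2; S=5+-467/70·τ+0·τ²+111/140·τ³=-373/160

  seg 0: a=5 b=-467/70 c=0 d=111/140
  seg 1: a=-2 b=199/70 c=333/70 d=-13/5
  seg 2: a=3 b=319/70 c=-213/70 d=71/140
S(3/2) = -373/160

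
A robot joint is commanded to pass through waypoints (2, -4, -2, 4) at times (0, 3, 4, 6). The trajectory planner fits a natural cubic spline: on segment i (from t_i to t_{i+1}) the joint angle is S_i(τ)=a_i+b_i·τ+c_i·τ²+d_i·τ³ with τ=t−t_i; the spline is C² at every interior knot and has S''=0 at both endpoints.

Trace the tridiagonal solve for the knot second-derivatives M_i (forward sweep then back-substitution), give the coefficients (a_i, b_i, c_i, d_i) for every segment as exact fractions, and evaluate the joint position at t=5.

Δ: Δ0=-2, Δ1=2, Δ2=3
row 1: diag=8, rhs=24; c'=1/8, d'=3
row 2: denom=6−1·1/8=47/8; d'=(6−1·3)/(47/8)=24/47
back: M2=24/47
back: M1=3−1/8·24/47=138/47
M: M0=0, M1=138/47, M2=24/47, M3=0
seg 0: a=2, c=M0/2=0, d=(M1−M0)/(6·3)=23/141, b=Δ0−h0·(2M0+M1)/6=-163/47
seg 1: a=-4, c=M1/2=69/47, d=(M2−M1)/(6·1)=-19/47, b=Δ1−h1·(2M1+M2)/6=44/47
seg 2: a=-2, c=M2/2=12/47, d=(M3−M2)/(6·2)=-2/47, b=Δ2−h2·(2M2+M3)/6=125/47
t_q=5 → seg 2, τ=1; S=-2+125/47·τ+12/47·τ²+-2/47·τ³=41/47

  seg 0: a=2 b=-163/47 c=0 d=23/141
  seg 1: a=-4 b=44/47 c=69/47 d=-19/47
  seg 2: a=-2 b=125/47 c=12/47 d=-2/47
S(5) = 41/47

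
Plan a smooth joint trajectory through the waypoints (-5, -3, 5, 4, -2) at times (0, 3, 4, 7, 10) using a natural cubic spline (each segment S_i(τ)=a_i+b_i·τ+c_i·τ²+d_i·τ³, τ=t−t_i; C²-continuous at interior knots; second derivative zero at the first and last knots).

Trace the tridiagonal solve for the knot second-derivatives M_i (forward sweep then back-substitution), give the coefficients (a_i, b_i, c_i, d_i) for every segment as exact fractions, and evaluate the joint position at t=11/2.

Δ: Δ0=2/3, Δ1=8, Δ2=-1/3, Δ3=-2
row 1: diag=8, rhs=44; c'=1/8, d'=11/2
row 2: denom=8−1·1/8=63/8; d'=(-50−1·11/2)/(63/8)=-148/21
row 3: denom=12−3·8/21=76/7; d'=(-10−3·-148/21)/(76/7)=39/38
back: M3=39/38
back: M2=-148/21−8/21·39/38=-424/57
back: M1=11/2−1/8·-424/57=733/114
M: M0=0, M1=733/114, M2=-424/57, M3=39/38, M4=0
seg 0: a=-5, c=M0/2=0, d=(M1−M0)/(6·3)=733/2052, b=Δ0−h0·(2M0+M1)/6=-581/228
seg 1: a=-3, c=M1/2=733/228, d=(M2−M1)/(6·1)=-527/228, b=Δ1−h1·(2M1+M2)/6=809/114
seg 2: a=5, c=M2/2=-212/57, d=(M3−M2)/(6·3)=965/2052, b=Δ2−h2·(2M2+M3)/6=501/76
seg 3: a=4, c=M3/2=39/76, d=(M4−M3)/(6·3)=-13/228, b=Δ3−h3·(2M3+M4)/6=-115/38
t_q=11/2 → seg 2, τ=3/2; S=5+501/76·τ+-212/57·τ²+965/2052·τ³=4929/608

  seg 0: a=-5 b=-581/228 c=0 d=733/2052
  seg 1: a=-3 b=809/114 c=733/228 d=-527/228
  seg 2: a=5 b=501/76 c=-212/57 d=965/2052
  seg 3: a=4 b=-115/38 c=39/76 d=-13/228
S(11/2) = 4929/608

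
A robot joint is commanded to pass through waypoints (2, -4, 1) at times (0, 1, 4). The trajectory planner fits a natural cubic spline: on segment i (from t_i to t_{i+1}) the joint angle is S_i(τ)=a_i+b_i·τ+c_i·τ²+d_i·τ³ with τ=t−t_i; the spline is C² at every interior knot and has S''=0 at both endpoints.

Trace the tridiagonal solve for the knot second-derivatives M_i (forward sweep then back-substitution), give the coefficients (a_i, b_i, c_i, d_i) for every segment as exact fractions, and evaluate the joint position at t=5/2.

  seg 0: a=2 b=-167/24 c=0 d=23/24
  seg 1: a=-4 b=-49/12 c=23/8 d=-23/72
S(5/2) = -303/64

Δ: Δ0=-6, Δ1=5/3
row 1: diag=8, rhs=46; c'=3/8, d'=23/4
back: M1=23/4
M: M0=0, M1=23/4, M2=0
seg 0: a=2, c=M0/2=0, d=(M1−M0)/(6·1)=23/24, b=Δ0−h0·(2M0+M1)/6=-167/24
seg 1: a=-4, c=M1/2=23/8, d=(M2−M1)/(6·3)=-23/72, b=Δ1−h1·(2M1+M2)/6=-49/12
t_q=5/2 → seg 1, τ=3/2; S=-4+-49/12·τ+23/8·τ²+-23/72·τ³=-303/64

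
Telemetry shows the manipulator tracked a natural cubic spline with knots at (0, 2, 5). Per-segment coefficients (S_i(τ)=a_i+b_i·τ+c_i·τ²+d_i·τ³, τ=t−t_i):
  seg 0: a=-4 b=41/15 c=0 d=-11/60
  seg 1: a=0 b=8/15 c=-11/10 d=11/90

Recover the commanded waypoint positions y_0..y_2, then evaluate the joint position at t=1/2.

y_0 = S_0(0) = a_0 = -4
y_1 = S_1(0) = a_1 = 0
y_2 = S_1(3) = -5
t_q=1/2 is in segment 0 (τ=1/2); S_0(τ)=-85/32

y_0=-4 y_1=0 y_2=-5
S(1/2) = -85/32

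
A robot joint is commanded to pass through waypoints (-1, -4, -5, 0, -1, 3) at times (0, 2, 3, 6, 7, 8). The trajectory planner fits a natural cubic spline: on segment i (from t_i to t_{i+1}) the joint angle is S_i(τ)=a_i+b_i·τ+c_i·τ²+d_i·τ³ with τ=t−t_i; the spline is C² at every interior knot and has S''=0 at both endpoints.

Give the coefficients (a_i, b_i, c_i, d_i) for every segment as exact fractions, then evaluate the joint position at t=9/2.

Δ: Δ0=-3/2, Δ1=-1, Δ2=5/3, Δ3=-1, Δ4=4
row 1: diag=6, rhs=3; c'=1/6, d'=1/2
row 2: denom=8−1·1/6=47/6; d'=(16−1·1/2)/(47/6)=93/47
row 3: denom=8−3·18/47=322/47; d'=(-16−3·93/47)/(322/47)=-1031/322
row 4: denom=4−1·47/322=1241/322; d'=(30−1·-1031/322)/(1241/322)=10691/1241
back: M4=10691/1241
back: M3=-1031/322−47/322·10691/1241=-5534/1241
back: M2=93/47−18/47·-5534/1241=4575/1241
back: M1=1/2−1/6·4575/1241=-142/1241
M: M0=0, M1=-142/1241, M2=4575/1241, M3=-5534/1241, M4=10691/1241, M5=0
seg 0: a=-1, c=M0/2=0, d=(M1−M0)/(6·2)=-71/7446, b=Δ0−h0·(2M0+M1)/6=-10885/7446
seg 1: a=-4, c=M1/2=-71/1241, d=(M2−M1)/(6·1)=4717/7446, b=Δ1−h1·(2M1+M2)/6=-11737/7446
seg 2: a=-5, c=M2/2=4575/2482, d=(M3−M2)/(6·3)=-10109/22338, b=Δ2−h2·(2M2+M3)/6=781/3723
seg 3: a=0, c=M3/2=-2767/1241, d=(M4−M3)/(6·1)=16225/7446, b=Δ3−h3·(2M3+M4)/6=-7069/7446
seg 4: a=-1, c=M4/2=10691/2482, d=(M5−M4)/(6·1)=-10691/7446, b=Δ4−h4·(2M4+M5)/6=4201/3723
t_q=9/2 → seg 2, τ=3/2; S=-5+781/3723·τ+4575/2482·τ²+-10109/22338·τ³=-41009/19856

  seg 0: a=-1 b=-10885/7446 c=0 d=-71/7446
  seg 1: a=-4 b=-11737/7446 c=-71/1241 d=4717/7446
  seg 2: a=-5 b=781/3723 c=4575/2482 d=-10109/22338
  seg 3: a=0 b=-7069/7446 c=-2767/1241 d=16225/7446
  seg 4: a=-1 b=4201/3723 c=10691/2482 d=-10691/7446
S(9/2) = -41009/19856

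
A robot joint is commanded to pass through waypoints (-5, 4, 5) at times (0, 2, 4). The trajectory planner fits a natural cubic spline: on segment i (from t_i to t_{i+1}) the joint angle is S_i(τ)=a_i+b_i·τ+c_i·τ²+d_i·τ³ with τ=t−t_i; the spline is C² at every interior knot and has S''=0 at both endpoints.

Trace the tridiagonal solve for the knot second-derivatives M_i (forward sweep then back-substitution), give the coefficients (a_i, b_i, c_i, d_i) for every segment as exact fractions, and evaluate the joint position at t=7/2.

Δ: Δ0=9/2, Δ1=1/2
row 1: diag=8, rhs=-24; c'=1/4, d'=-3
back: M1=-3
M: M0=0, M1=-3, M2=0
seg 0: a=-5, c=M0/2=0, d=(M1−M0)/(6·2)=-1/4, b=Δ0−h0·(2M0+M1)/6=11/2
seg 1: a=4, c=M1/2=-3/2, d=(M2−M1)/(6·2)=1/4, b=Δ1−h1·(2M1+M2)/6=5/2
t_q=7/2 → seg 1, τ=3/2; S=4+5/2·τ+-3/2·τ²+1/4·τ³=167/32

  seg 0: a=-5 b=11/2 c=0 d=-1/4
  seg 1: a=4 b=5/2 c=-3/2 d=1/4
S(7/2) = 167/32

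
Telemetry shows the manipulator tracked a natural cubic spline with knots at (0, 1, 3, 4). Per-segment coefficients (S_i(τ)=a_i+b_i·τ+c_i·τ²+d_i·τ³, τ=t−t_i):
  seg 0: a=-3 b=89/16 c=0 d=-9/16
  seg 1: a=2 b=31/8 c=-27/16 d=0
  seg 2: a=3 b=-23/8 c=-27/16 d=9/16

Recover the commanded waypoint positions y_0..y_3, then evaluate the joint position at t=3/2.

y_0=-3 y_1=2 y_2=3 y_3=-1
S(3/2) = 225/64

y_0 = S_0(0) = a_0 = -3
y_1 = S_1(0) = a_1 = 2
y_2 = S_2(0) = a_2 = 3
y_3 = S_2(1) = -1
t_q=3/2 is in segment 1 (τ=1/2); S_1(τ)=225/64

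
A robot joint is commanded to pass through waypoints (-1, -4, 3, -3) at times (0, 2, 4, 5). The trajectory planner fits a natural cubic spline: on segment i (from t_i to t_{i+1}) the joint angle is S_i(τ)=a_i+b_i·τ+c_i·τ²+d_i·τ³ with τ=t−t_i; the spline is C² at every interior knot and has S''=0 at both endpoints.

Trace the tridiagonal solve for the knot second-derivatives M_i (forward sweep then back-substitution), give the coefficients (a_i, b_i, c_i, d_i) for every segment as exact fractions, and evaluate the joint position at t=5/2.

Δ: Δ0=-3/2, Δ1=7/2, Δ2=-6
row 1: diag=8, rhs=30; c'=1/4, d'=15/4
row 2: denom=6−2·1/4=11/2; d'=(-57−2·15/4)/(11/2)=-129/11
back: M2=-129/11
back: M1=15/4−1/4·-129/11=147/22
M: M0=0, M1=147/22, M2=-129/11, M3=0
seg 0: a=-1, c=M0/2=0, d=(M1−M0)/(6·2)=49/88, b=Δ0−h0·(2M0+M1)/6=-41/11
seg 1: a=-4, c=M1/2=147/44, d=(M2−M1)/(6·2)=-135/88, b=Δ1−h1·(2M1+M2)/6=65/22
seg 2: a=3, c=M2/2=-129/22, d=(M3−M2)/(6·1)=43/22, b=Δ2−h2·(2M2+M3)/6=-23/11
t_q=5/2 → seg 1, τ=1/2; S=-4+65/22·τ+147/44·τ²+-135/88·τ³=-1323/704

  seg 0: a=-1 b=-41/11 c=0 d=49/88
  seg 1: a=-4 b=65/22 c=147/44 d=-135/88
  seg 2: a=3 b=-23/11 c=-129/22 d=43/22
S(5/2) = -1323/704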